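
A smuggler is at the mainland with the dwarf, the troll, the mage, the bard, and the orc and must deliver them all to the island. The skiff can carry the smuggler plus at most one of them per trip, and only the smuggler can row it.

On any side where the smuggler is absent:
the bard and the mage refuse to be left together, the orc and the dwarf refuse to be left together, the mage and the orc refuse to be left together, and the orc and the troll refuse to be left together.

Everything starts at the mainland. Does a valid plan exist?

No

Whatever the first load, the items left behind include a forbidden pair without the smuggler. No opening move is safe, so no plan exists.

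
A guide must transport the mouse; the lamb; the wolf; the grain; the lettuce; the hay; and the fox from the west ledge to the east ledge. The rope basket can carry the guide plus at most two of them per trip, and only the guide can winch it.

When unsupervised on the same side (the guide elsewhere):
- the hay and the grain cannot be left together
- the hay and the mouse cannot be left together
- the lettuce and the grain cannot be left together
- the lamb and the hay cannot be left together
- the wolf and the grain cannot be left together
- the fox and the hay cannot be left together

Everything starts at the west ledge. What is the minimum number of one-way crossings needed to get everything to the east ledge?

Counting alone: the guide can take at most 2 across per trip to the east ledge, so moving all 7 needs at least 4 loaded trips out, with a return between consecutive ones — at least 7 crossings.
The safety rule pushes this higher. Following every safe sequence of crossings, the most of the 7 that can be at the east ledge as the rope basket arrives there on crossing 7 is 6 — never all 7.
So no plan with fewer than 9 crossings exists, and this one achieves 9:
1. Guide goes to the east ledge with the grain and the hay.
2. Guide goes back to the west ledge with the grain.
3. Guide goes to the east ledge with the grain and the mouse.
4. Guide goes back to the west ledge with the hay.
5. Guide goes to the east ledge with the fox and the lamb.
6. Guide goes back to the west ledge alone.
7. Guide goes to the east ledge with the lettuce and the wolf.
8. Guide goes back to the west ledge with the grain.
9. Guide goes to the east ledge with the grain and the hay.

9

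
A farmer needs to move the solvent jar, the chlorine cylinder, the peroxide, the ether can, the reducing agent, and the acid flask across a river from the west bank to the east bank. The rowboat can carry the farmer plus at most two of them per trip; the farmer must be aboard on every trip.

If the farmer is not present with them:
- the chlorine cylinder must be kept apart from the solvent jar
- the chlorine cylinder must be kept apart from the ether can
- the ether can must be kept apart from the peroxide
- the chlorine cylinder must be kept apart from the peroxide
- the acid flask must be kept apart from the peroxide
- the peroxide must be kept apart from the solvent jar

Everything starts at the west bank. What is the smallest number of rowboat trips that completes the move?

9

Counting alone: the farmer can take at most 2 across per trip to the east bank, so moving all 6 needs at least 3 loaded trips out, with a return between consecutive ones — at least 5 crossings.
The safety rule pushes this higher. Following every safe sequence of crossings, the most of the 6 that can be at the east bank as the rowboat arrives there on crossings 5, 7 is 4, 5 respectively — never all 6.
So no plan with fewer than 9 crossings exists, and this one achieves 9:
1. Farmer goes to the east bank with the chlorine cylinder and the peroxide.
2. Farmer goes back to the west bank with the chlorine cylinder.
3. Farmer goes to the east bank with the ether can and the solvent jar.
4. Farmer goes back to the west bank with the peroxide.
5. Farmer goes to the east bank with the acid flask and the chlorine cylinder.
6. Farmer goes back to the west bank with the chlorine cylinder.
7. Farmer goes to the east bank with the chlorine cylinder and the reducing agent.
8. Farmer goes back to the west bank with the chlorine cylinder.
9. Farmer goes to the east bank with the chlorine cylinder and the peroxide.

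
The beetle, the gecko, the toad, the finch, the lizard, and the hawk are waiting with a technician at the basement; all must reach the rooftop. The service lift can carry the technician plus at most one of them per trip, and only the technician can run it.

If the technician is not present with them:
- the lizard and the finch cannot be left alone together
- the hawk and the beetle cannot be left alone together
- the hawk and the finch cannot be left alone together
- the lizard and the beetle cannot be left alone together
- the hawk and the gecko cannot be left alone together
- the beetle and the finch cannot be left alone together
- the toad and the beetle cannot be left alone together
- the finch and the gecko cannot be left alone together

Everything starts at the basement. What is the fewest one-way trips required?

impossible

Whatever the first load, the items left behind include a forbidden pair without the technician. No opening move is safe, so no plan exists.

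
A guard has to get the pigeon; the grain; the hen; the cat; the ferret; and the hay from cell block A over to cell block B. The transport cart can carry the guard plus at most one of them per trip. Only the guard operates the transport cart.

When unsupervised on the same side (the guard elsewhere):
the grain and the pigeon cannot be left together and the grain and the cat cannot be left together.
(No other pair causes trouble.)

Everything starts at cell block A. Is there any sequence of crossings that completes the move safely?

1. Guard goes to cell block B with the grain.
2. Guard goes back to cell block A alone.
3. Guard goes to cell block B with the pigeon.
4. Guard goes back to cell block A with the grain.
5. Guard goes to cell block B with the cat.
6. Guard goes back to cell block A alone.
7. Guard goes to cell block B with the hen.
8. Guard goes back to cell block A alone.
9. Guard goes to cell block B with the ferret.
10. Guard goes back to cell block A alone.
11. Guard goes to cell block B with the hay.
12. Guard goes back to cell block A alone.
13. Guard goes to cell block B with the grain.

Yes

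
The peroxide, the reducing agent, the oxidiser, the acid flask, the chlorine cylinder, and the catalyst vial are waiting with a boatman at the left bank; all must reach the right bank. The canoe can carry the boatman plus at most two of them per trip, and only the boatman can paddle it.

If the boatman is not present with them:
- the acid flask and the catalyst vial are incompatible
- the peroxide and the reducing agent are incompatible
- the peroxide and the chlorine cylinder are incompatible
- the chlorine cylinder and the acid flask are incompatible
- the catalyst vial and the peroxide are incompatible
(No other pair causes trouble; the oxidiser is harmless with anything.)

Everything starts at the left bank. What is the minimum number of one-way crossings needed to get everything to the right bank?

Counting alone: the boatman can take at most 2 across per trip to the right bank, so moving all 6 needs at least 3 loaded trips out, with a return between consecutive ones — at least 5 crossings.
The safety rule pushes this higher. Following every safe sequence of crossings, the most of the 6 that can be at the right bank as the canoe arrives there on crossing 5 is 5 — never all 6.
So no plan with fewer than 7 crossings exists, and this one achieves 7:
1. Boatman goes to the right bank with the acid flask and the peroxide.  [the left bank: the catalyst vial, the chlorine cylinder, the oxidiser, the reducing agent | the right bank: the acid flask, the peroxide]
2. Boatman goes back to the left bank alone.  [the left bank: the catalyst vial, the chlorine cylinder, the oxidiser, the reducing agent | the right bank: the acid flask, the peroxide]
3. Boatman goes to the right bank with the oxidiser and the reducing agent.  [the left bank: the catalyst vial, the chlorine cylinder | the right bank: the acid flask, the oxidiser, the peroxide, the reducing agent]
4. Boatman goes back to the left bank with the peroxide.  [the left bank: the catalyst vial, the chlorine cylinder, the peroxide | the right bank: the acid flask, the oxidiser, the reducing agent]
5. Boatman goes to the right bank with the catalyst vial and the chlorine cylinder.  [the left bank: the peroxide | the right bank: the acid flask, the catalyst vial, the chlorine cylinder, the oxidiser, the reducing agent]
6. Boatman goes back to the left bank with the acid flask.  [the left bank: the acid flask, the peroxide | the right bank: the catalyst vial, the chlorine cylinder, the oxidiser, the reducing agent]
7. Boatman goes to the right bank with the acid flask and the peroxide.  [the left bank: — | the right bank: the acid flask, the catalyst vial, the chlorine cylinder, the oxidiser, the peroxide, the reducing agent]

7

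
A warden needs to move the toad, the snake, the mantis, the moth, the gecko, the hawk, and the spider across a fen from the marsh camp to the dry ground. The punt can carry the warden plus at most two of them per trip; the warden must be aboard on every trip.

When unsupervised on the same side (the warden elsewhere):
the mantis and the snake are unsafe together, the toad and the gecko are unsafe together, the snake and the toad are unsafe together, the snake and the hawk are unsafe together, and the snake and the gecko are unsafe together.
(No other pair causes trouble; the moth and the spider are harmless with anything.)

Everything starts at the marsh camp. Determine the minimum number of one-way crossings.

11

Counting alone: the warden can take at most 2 across per trip to the dry ground, so moving all 7 needs at least 4 loaded trips out, with a return between consecutive ones — at least 7 crossings.
The safety rule pushes this higher. Following every safe sequence of crossings, the most of the 7 that can be at the dry ground as the punt arrives there on crossings 7, 9 is 5, 6 respectively — never all 7.
So no plan with fewer than 11 crossings exists, and this one achieves 11:
1. Warden goes to the dry ground with the snake and the toad.
2. Warden goes back to the marsh camp with the toad.
3. Warden goes to the dry ground with the mantis and the toad.
4. Warden goes back to the marsh camp with the snake.
5. Warden goes to the dry ground with the moth and the snake.
6. Warden goes back to the marsh camp with the snake.
7. Warden goes to the dry ground with the hawk and the snake.
8. Warden goes back to the marsh camp with the snake.
9. Warden goes to the dry ground with the snake and the spider.
10. Warden goes back to the marsh camp with the snake.
11. Warden goes to the dry ground with the gecko and the snake.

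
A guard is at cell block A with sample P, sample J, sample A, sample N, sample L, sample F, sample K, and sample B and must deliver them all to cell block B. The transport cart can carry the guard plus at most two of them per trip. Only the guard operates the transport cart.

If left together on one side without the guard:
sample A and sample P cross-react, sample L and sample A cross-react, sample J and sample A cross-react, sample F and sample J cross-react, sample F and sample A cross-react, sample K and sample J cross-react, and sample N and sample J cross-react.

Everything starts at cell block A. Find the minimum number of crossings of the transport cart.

Counting alone: the guard can take at most 2 across per trip to cell block B, so moving all 8 needs at least 4 loaded trips out, with a return between consecutive ones — at least 7 crossings.
The safety rule pushes this higher. Following every safe sequence of crossings, the most of the 8 that can be at cell block B as the transport cart arrives there on crossings 7, 9, 11 is 5, 6, 7 respectively — never all 8.
So no plan with fewer than 13 crossings exists, and this one achieves 13:
1. Guard goes to cell block B with sample A and sample J.
2. Guard goes back to cell block A with sample J.
3. Guard goes to cell block B with sample J and sample P.
4. Guard goes back to cell block A with sample A.
5. Guard goes to cell block B with sample A and sample L.
6. Guard goes back to cell block A with sample A.
7. Guard goes to cell block B with sample A and sample B.
8. Guard goes back to cell block A with sample A.
9. Guard goes to cell block B with sample F and sample N.
10. Guard goes back to cell block A with sample J.
11. Guard goes to cell block B with sample J and sample K.
12. Guard goes back to cell block A with sample J.
13. Guard goes to cell block B with sample A and sample J.

13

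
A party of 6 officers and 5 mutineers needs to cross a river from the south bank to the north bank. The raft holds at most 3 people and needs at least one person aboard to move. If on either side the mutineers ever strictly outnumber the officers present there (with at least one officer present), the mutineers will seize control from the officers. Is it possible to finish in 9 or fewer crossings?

Yes

Yes — this plan uses 9 crossings (≤ 9):
1. 3 mutineers → the north bank.  (the south bank: 6O 2M; the north bank: 0O 3M)
2. 1 mutineer ← the south bank.  (the south bank: 6O 3M; the north bank: 0O 2M)
3. 3 officers → the north bank.  (the south bank: 3O 3M; the north bank: 3O 2M)
4. 1 officer ← the south bank.  (the south bank: 4O 3M; the north bank: 2O 2M)
5. 2 officers and 1 mutineer → the north bank.  (the south bank: 2O 2M; the north bank: 4O 3M)
6. 1 officer ← the south bank.  (the south bank: 3O 2M; the north bank: 3O 3M)
7. 2 officers and 1 mutineer → the north bank.  (the south bank: 1O 1M; the north bank: 5O 4M)
8. 1 officer ← the south bank.  (the south bank: 2O 1M; the north bank: 4O 4M)
9. 2 officers and 1 mutineer → the north bank.  (the south bank: 0O 0M; the north bank: 6O 5M)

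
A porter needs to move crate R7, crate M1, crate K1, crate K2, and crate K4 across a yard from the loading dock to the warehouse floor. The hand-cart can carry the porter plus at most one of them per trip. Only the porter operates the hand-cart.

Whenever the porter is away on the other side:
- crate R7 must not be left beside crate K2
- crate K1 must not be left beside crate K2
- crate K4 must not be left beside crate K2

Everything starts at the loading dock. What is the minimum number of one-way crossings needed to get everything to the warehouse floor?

impossible

Following every safe sequence of crossings from the start, the most of the 5 that can be at the warehouse floor as the hand-cart arrives there on crossings 1, 3, 5 is 1, 2, 3 respectively; the best ever achieved is 3 of 5.
From crossing 7 on, no configuration arises that was not already reachable earlier: only 18 distinct safe configurations (who is on which side, and where the hand-cart is) can ever be reached, none of them has everyone across, and every continuation just revisits them. So no valid plan exists.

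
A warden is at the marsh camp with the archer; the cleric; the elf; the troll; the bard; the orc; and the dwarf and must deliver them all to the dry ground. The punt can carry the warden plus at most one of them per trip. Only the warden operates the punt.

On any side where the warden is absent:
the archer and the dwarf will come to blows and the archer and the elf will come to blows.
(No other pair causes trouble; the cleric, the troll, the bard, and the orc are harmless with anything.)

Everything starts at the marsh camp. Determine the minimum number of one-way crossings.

Counting alone: the warden can take at most 1 across per trip to the dry ground, so moving all 7 needs at least 7 loaded trips out, with a return between consecutive ones — at least 13 crossings.
The safety rule pushes this higher. Following every safe sequence of crossings, the most of the 7 that can be at the dry ground as the punt arrives there on crossing 13 is 6 — never all 7.
So no plan with fewer than 15 crossings exists, and this one achieves 15:
1. Warden goes to the dry ground with the archer.  [the marsh camp: the bard, the cleric, the dwarf, the elf, the orc, the troll | the dry ground: the archer]
2. Warden goes back to the marsh camp alone.  [the marsh camp: the bard, the cleric, the dwarf, the elf, the orc, the troll | the dry ground: the archer]
3. Warden goes to the dry ground with the cleric.  [the marsh camp: the bard, the dwarf, the elf, the orc, the troll | the dry ground: the archer, the cleric]
4. Warden goes back to the marsh camp alone.  [the marsh camp: the bard, the dwarf, the elf, the orc, the troll | the dry ground: the archer, the cleric]
5. Warden goes to the dry ground with the elf.  [the marsh camp: the bard, the dwarf, the orc, the troll | the dry ground: the archer, the cleric, the elf]
6. Warden goes back to the marsh camp with the archer.  [the marsh camp: the archer, the bard, the dwarf, the orc, the troll | the dry ground: the cleric, the elf]
7. Warden goes to the dry ground with the dwarf.  [the marsh camp: the archer, the bard, the orc, the troll | the dry ground: the cleric, the dwarf, the elf]
8. Warden goes back to the marsh camp alone.  [the marsh camp: the archer, the bard, the orc, the troll | the dry ground: the cleric, the dwarf, the elf]
9. Warden goes to the dry ground with the troll.  [the marsh camp: the archer, the bard, the orc | the dry ground: the cleric, the dwarf, the elf, the troll]
10. Warden goes back to the marsh camp alone.  [the marsh camp: the archer, the bard, the orc | the dry ground: the cleric, the dwarf, the elf, the troll]
11. Warden goes to the dry ground with the bard.  [the marsh camp: the archer, the orc | the dry ground: the bard, the cleric, the dwarf, the elf, the troll]
12. Warden goes back to the marsh camp alone.  [the marsh camp: the archer, the orc | the dry ground: the bard, the cleric, the dwarf, the elf, the troll]
13. Warden goes to the dry ground with the orc.  [the marsh camp: the archer | the dry ground: the bard, the cleric, the dwarf, the elf, the orc, the troll]
14. Warden goes back to the marsh camp alone.  [the marsh camp: the archer | the dry ground: the bard, the cleric, the dwarf, the elf, the orc, the troll]
15. Warden goes to the dry ground with the archer.  [the marsh camp: — | the dry ground: the archer, the bard, the cleric, the dwarf, the elf, the orc, the troll]

15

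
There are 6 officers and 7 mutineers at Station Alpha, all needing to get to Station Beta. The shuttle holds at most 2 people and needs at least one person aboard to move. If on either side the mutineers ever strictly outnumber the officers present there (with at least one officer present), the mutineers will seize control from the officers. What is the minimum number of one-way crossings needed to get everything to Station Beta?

impossible

The mutineers already outnumber the officers at Station Alpha before anyone moves, so the starting position itself is disallowed.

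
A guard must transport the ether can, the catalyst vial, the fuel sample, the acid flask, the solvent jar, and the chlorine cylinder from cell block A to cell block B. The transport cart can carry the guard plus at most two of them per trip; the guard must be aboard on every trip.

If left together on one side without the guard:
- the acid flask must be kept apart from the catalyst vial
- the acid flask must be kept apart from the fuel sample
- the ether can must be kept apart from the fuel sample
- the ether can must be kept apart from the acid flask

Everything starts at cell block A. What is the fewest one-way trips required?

Counting alone: the guard can take at most 2 across per trip to cell block B, so moving all 6 needs at least 3 loaded trips out, with a return between consecutive ones — at least 5 crossings.
The safety rule pushes this higher. Following every safe sequence of crossings, the most of the 6 that can be at cell block B as the transport cart arrives there on crossings 5, 7 is 4, 5 respectively — never all 6.
So no plan with fewer than 9 crossings exists, and this one achieves 9:
1. Guard goes to cell block B with the acid flask and the ether can.
2. Guard goes back to cell block A with the ether can.
3. Guard goes to cell block B with the catalyst vial and the ether can.
4. Guard goes back to cell block A with the acid flask.
5. Guard goes to cell block B with the fuel sample and the solvent jar.
6. Guard goes back to cell block A with the ether can.
7. Guard goes to cell block B with the chlorine cylinder and the ether can.
8. Guard goes back to cell block A with the ether can.
9. Guard goes to cell block B with the acid flask and the ether can.

9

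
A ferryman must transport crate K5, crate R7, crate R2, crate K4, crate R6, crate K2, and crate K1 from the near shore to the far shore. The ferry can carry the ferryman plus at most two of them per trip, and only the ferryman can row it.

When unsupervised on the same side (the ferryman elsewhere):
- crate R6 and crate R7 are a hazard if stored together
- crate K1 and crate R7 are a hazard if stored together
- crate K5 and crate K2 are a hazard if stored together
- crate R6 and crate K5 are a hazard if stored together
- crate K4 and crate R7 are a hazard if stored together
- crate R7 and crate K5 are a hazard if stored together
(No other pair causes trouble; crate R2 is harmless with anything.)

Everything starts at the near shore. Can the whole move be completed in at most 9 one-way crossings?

No

Counting alone: the ferryman can take at most 2 across per trip to the far shore, so moving all 7 needs at least 4 loaded trips out, with a return between consecutive ones — at least 7 crossings.
The safety rule pushes this higher. Following every safe sequence of crossings, the most of the 7 that can be at the far shore as the ferry arrives there on crossings 7, 9 is 5, 6 respectively — never all 7.
So the move cannot be finished within 9 crossings. (The shortest complete plan takes 11:)
1. Ferryman goes to the far shore with crate K5 and crate R7.  [the near shore: crate K1, crate K2, crate K4, crate R2, crate R6 | the far shore: crate K5, crate R7]
2. Ferryman goes back to the near shore with crate K5.  [the near shore: crate K1, crate K2, crate K4, crate K5, crate R2, crate R6 | the far shore: crate R7]
3. Ferryman goes to the far shore with crate K5 and crate R2.  [the near shore: crate K1, crate K2, crate K4, crate R6 | the far shore: crate K5, crate R2, crate R7]
4. Ferryman goes back to the near shore with crate K5.  [the near shore: crate K1, crate K2, crate K4, crate K5, crate R6 | the far shore: crate R2, crate R7]
5. Ferryman goes to the far shore with crate K4 and crate K5.  [the near shore: crate K1, crate K2, crate R6 | the far shore: crate K4, crate K5, crate R2, crate R7]
6. Ferryman goes back to the near shore with crate R7.  [the near shore: crate K1, crate K2, crate R6, crate R7 | the far shore: crate K4, crate K5, crate R2]
7. Ferryman goes to the far shore with crate K1 and crate R7.  [the near shore: crate K2, crate R6 | the far shore: crate K1, crate K4, crate K5, crate R2, crate R7]
8. Ferryman goes back to the near shore with crate R7.  [the near shore: crate K2, crate R6, crate R7 | the far shore: crate K1, crate K4, crate K5, crate R2]
9. Ferryman goes to the far shore with crate K2 and crate R6.  [the near shore: crate R7 | the far shore: crate K1, crate K2, crate K4, crate K5, crate R2, crate R6]
10. Ferryman goes back to the near shore with crate K5.  [the near shore: crate K5, crate R7 | the far shore: crate K1, crate K2, crate K4, crate R2, crate R6]
11. Ferryman goes to the far shore with crate K5 and crate R7.  [the near shore: — | the far shore: crate K1, crate K2, crate K4, crate K5, crate R2, crate R6, crate R7]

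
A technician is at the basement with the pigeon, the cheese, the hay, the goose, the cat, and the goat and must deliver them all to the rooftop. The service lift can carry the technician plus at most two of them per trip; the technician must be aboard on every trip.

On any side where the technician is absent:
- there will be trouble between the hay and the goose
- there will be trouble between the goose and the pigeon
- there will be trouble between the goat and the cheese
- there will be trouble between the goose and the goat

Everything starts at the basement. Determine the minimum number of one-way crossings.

Counting alone: the technician can take at most 2 across per trip to the rooftop, so moving all 6 needs at least 3 loaded trips out, with a return between consecutive ones — at least 5 crossings.
The safety rule pushes this higher. Following every safe sequence of crossings, the most of the 6 that can be at the rooftop as the service lift arrives there on crossing 5 is 5 — never all 6.
So no plan with fewer than 7 crossings exists, and this one achieves 7:
1. Technician goes to the rooftop with the cheese and the goose.
2. Technician goes back to the basement alone.
3. Technician goes to the rooftop with the cat.
4. Technician goes back to the basement alone.
5. Technician goes to the rooftop with the hay and the pigeon.
6. Technician goes back to the basement with the goose.
7. Technician goes to the rooftop with the goat and the goose.

7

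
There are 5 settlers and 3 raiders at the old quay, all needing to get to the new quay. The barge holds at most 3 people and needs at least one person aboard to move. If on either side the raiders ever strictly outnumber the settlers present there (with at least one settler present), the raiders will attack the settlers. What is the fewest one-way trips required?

Counting alone: each trip to the new quay takes at most 3 across and each return brings at least 1 back, so after t trips out (and t−1 returns) at most 3t − (t−1) of the 8 are across; that first reaches 8 at t = 4, so at least 7 crossings are needed.
The plan below uses exactly 7 crossings, so it is optimal:
1. 2 raiders → the new quay.  (the old quay: 5S 1R; the new quay: 0S 2R)
2. 1 raider ← the old quay.  (the old quay: 5S 2R; the new quay: 0S 1R)
3. 2 settlers and 1 raider → the new quay.  (the old quay: 3S 1R; the new quay: 2S 2R)
4. 1 raider ← the old quay.  (the old quay: 3S 2R; the new quay: 2S 1R)
5. 1 settler and 2 raiders → the new quay.  (the old quay: 2S 0R; the new quay: 3S 3R)
6. 1 raider ← the old quay.  (the old quay: 2S 1R; the new quay: 3S 2R)
7. 2 settlers and 1 raider → the new quay.  (the old quay: 0S 0R; the new quay: 5S 3R)

7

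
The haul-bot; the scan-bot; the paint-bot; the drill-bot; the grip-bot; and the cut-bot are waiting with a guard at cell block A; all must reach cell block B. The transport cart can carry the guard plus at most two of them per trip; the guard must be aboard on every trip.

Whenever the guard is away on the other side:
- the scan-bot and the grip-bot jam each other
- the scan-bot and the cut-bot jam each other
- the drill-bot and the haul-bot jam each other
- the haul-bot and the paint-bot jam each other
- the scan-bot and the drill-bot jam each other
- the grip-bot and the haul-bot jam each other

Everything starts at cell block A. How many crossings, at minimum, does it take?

7

Counting alone: the guard can take at most 2 across per trip to cell block B, so moving all 6 needs at least 3 loaded trips out, with a return between consecutive ones — at least 5 crossings.
The safety rule pushes this higher. Following every safe sequence of crossings, the most of the 6 that can be at cell block B as the transport cart arrives there on crossing 5 is 4 — never all 6.
So no plan with fewer than 7 crossings exists, and this one achieves 7:
1. Guard goes to cell block B with the haul-bot and the scan-bot.
2. Guard goes back to cell block A alone.
3. Guard goes to cell block B with the drill-bot and the paint-bot.
4. Guard goes back to cell block A with the haul-bot and the scan-bot.
5. Guard goes to cell block B with the cut-bot and the grip-bot.
6. Guard goes back to cell block A alone.
7. Guard goes to cell block B with the haul-bot and the scan-bot.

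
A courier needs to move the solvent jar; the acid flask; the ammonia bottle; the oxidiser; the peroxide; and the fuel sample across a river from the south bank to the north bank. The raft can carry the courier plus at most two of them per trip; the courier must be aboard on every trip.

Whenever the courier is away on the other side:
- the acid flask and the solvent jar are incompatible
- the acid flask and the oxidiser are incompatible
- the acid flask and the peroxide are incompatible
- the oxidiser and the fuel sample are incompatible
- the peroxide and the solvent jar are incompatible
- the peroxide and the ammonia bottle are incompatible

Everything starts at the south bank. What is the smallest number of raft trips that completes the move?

impossible

Whatever the first load, the items left behind include a forbidden pair without the courier. No opening move is safe, so no plan exists.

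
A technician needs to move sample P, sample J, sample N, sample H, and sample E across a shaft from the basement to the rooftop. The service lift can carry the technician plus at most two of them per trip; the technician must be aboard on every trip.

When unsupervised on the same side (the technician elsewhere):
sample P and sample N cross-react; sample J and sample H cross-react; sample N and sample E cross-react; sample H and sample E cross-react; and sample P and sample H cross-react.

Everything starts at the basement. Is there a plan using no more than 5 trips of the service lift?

No

Counting alone: the technician can take at most 2 across per trip to the rooftop, so moving all 5 needs at least 3 loaded trips out, with a return between consecutive ones — at least 5 crossings.
The safety rule pushes this higher. Following every safe sequence of crossings, the most of the 5 that can be at the rooftop as the service lift arrives there on crossing 5 is 4 — never all 5.
So the move cannot be finished within 5 crossings. (The shortest complete plan takes 7:)
1. Technician goes to the rooftop with sample H and sample N.
2. Technician goes back to the basement alone.
3. Technician goes to the rooftop with sample P.
4. Technician goes back to the basement with sample H and sample N.
5. Technician goes to the rooftop with sample E and sample J.
6. Technician goes back to the basement alone.
7. Technician goes to the rooftop with sample H and sample N.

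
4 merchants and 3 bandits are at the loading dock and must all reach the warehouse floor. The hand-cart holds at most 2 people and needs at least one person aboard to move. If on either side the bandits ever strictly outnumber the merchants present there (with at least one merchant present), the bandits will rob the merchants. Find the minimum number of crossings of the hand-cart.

Counting alone: each trip to the warehouse floor takes at most 2 across and each return brings at least 1 back, so after t trips out (and t−1 returns) at most 2t − (t−1) of the 7 are across; that first reaches 7 at t = 6, so at least 11 crossings are needed.
The plan below uses exactly 11 crossings, so it is optimal:
1. 2 bandits → the warehouse floor.  (the loading dock: 4M 1B; the warehouse floor: 0M 2B)
2. 1 bandit ← the loading dock.  (the loading dock: 4M 2B; the warehouse floor: 0M 1B)
3. 2 bandits → the warehouse floor.  (the loading dock: 4M 0B; the warehouse floor: 0M 3B)
4. 1 bandit ← the loading dock.  (the loading dock: 4M 1B; the warehouse floor: 0M 2B)
5. 2 merchants → the warehouse floor.  (the loading dock: 2M 1B; the warehouse floor: 2M 2B)
6. 1 bandit ← the loading dock.  (the loading dock: 2M 2B; the warehouse floor: 2M 1B)
7. 1 merchant and 1 bandit → the warehouse floor.  (the loading dock: 1M 1B; the warehouse floor: 3M 2B)
8. 1 merchant ← the loading dock.  (the loading dock: 2M 1B; the warehouse floor: 2M 2B)
9. 1 merchant and 1 bandit → the warehouse floor.  (the loading dock: 1M 0B; the warehouse floor: 3M 3B)
10. 1 bandit ← the loading dock.  (the loading dock: 1M 1B; the warehouse floor: 3M 2B)
11. 1 merchant and 1 bandit → the warehouse floor.  (the loading dock: 0M 0B; the warehouse floor: 4M 3B)

11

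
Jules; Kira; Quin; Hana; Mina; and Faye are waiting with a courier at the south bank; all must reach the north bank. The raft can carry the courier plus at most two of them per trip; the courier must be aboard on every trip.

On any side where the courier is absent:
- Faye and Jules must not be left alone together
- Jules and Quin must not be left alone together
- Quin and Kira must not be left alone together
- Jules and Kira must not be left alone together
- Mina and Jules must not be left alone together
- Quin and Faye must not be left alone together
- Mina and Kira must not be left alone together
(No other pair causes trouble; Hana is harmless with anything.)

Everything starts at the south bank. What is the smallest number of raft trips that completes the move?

Whatever the first load, the items left behind include a forbidden pair without the courier. No opening move is safe, so no plan exists.

impossible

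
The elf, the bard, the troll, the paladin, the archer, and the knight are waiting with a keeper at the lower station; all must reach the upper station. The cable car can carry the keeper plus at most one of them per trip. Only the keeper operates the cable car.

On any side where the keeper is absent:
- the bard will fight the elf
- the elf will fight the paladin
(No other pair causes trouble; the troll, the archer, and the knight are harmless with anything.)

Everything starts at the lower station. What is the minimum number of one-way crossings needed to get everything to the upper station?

Counting alone: the keeper can take at most 1 across per trip to the upper station, so moving all 6 needs at least 6 loaded trips out, with a return between consecutive ones — at least 11 crossings.
The safety rule pushes this higher. Following every safe sequence of crossings, the most of the 6 that can be at the upper station as the cable car arrives there on crossing 11 is 5 — never all 6.
So no plan with fewer than 13 crossings exists, and this one achieves 13:
1. Keeper goes to the upper station with the elf.  [the lower station: the archer, the bard, the knight, the paladin, the troll | the upper station: the elf]
2. Keeper goes back to the lower station alone.  [the lower station: the archer, the bard, the knight, the paladin, the troll | the upper station: the elf]
3. Keeper goes to the upper station with the bard.  [the lower station: the archer, the knight, the paladin, the troll | the upper station: the bard, the elf]
4. Keeper goes back to the lower station with the elf.  [the lower station: the archer, the elf, the knight, the paladin, the troll | the upper station: the bard]
5. Keeper goes to the upper station with the paladin.  [the lower station: the archer, the elf, the knight, the troll | the upper station: the bard, the paladin]
6. Keeper goes back to the lower station alone.  [the lower station: the archer, the elf, the knight, the troll | the upper station: the bard, the paladin]
7. Keeper goes to the upper station with the troll.  [the lower station: the archer, the elf, the knight | the upper station: the bard, the paladin, the troll]
8. Keeper goes back to the lower station alone.  [the lower station: the archer, the elf, the knight | the upper station: the bard, the paladin, the troll]
9. Keeper goes to the upper station with the archer.  [the lower station: the elf, the knight | the upper station: the archer, the bard, the paladin, the troll]
10. Keeper goes back to the lower station alone.  [the lower station: the elf, the knight | the upper station: the archer, the bard, the paladin, the troll]
11. Keeper goes to the upper station with the knight.  [the lower station: the elf | the upper station: the archer, the bard, the knight, the paladin, the troll]
12. Keeper goes back to the lower station alone.  [the lower station: the elf | the upper station: the archer, the bard, the knight, the paladin, the troll]
13. Keeper goes to the upper station with the elf.  [the lower station: — | the upper station: the archer, the bard, the elf, the knight, the paladin, the troll]

13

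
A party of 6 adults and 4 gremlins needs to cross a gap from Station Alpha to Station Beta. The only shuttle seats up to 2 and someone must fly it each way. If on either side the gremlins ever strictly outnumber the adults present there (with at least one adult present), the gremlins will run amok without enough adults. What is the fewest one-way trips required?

Counting alone: each trip to Station Beta takes at most 2 across and each return brings at least 1 back, so after t trips out (and t−1 returns) at most 2t − (t−1) of the 10 are across; that first reaches 10 at t = 9, so at least 17 crossings are needed.
The plan below uses exactly 17 crossings, so it is optimal:
1. 2 gremlins → Station Beta.  (Station Alpha: 6A 2G; Station Beta: 0A 2G)
2. 1 gremlin ← Station Alpha.  (Station Alpha: 6A 3G; Station Beta: 0A 1G)
3. 2 gremlins → Station Beta.  (Station Alpha: 6A 1G; Station Beta: 0A 3G)
4. 1 gremlin ← Station Alpha.  (Station Alpha: 6A 2G; Station Beta: 0A 2G)
5. 2 adults → Station Beta.  (Station Alpha: 4A 2G; Station Beta: 2A 2G)
6. 1 gremlin ← Station Alpha.  (Station Alpha: 4A 3G; Station Beta: 2A 1G)
7. 1 adult and 1 gremlin → Station Beta.  (Station Alpha: 3A 2G; Station Beta: 3A 2G)
8. 1 gremlin ← Station Alpha.  (Station Alpha: 3A 3G; Station Beta: 3A 1G)
9. 2 gremlins → Station Beta.  (Station Alpha: 3A 1G; Station Beta: 3A 3G)
10. 1 gremlin ← Station Alpha.  (Station Alpha: 3A 2G; Station Beta: 3A 2G)
11. 1 adult and 1 gremlin → Station Beta.  (Station Alpha: 2A 1G; Station Beta: 4A 3G)
12. 1 gremlin ← Station Alpha.  (Station Alpha: 2A 2G; Station Beta: 4A 2G)
13. 2 gremlins → Station Beta.  (Station Alpha: 2A 0G; Station Beta: 4A 4G)
14. 1 gremlin ← Station Alpha.  (Station Alpha: 2A 1G; Station Beta: 4A 3G)
15. 1 adult and 1 gremlin → Station Beta.  (Station Alpha: 1A 0G; Station Beta: 5A 4G)
16. 1 gremlin ← Station Alpha.  (Station Alpha: 1A 1G; Station Beta: 5A 3G)
17. 1 adult and 1 gremlin → Station Beta.  (Station Alpha: 0A 0G; Station Beta: 6A 4G)

17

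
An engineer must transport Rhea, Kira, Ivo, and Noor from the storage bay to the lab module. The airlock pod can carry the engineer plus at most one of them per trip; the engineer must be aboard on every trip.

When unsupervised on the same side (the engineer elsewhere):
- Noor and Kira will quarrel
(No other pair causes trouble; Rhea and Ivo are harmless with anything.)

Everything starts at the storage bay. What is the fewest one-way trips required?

7

Counting alone: the engineer can take at most 1 across per trip to the lab module, so moving all 4 needs at least 4 loaded trips out, with a return between consecutive ones — at least 7 crossings.
The plan below uses exactly 7 crossings, so it is optimal:
1. Engineer goes to the lab module with Kira.
2. Engineer goes back to the storage bay alone.
3. Engineer goes to the lab module with Rhea.
4. Engineer goes back to the storage bay alone.
5. Engineer goes to the lab module with Ivo.
6. Engineer goes back to the storage bay alone.
7. Engineer goes to the lab module with Noor.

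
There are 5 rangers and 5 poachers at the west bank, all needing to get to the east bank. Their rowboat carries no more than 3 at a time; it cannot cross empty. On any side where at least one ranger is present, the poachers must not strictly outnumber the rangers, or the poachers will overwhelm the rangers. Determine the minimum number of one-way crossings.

Counting alone: each trip to the east bank takes at most 3 across and each return brings at least 1 back, so after t trips out (and t−1 returns) at most 3t − (t−1) of the 10 are across; that first reaches 10 at t = 5, so at least 9 crossings are needed.
The safety rule pushes this higher. Following every safe sequence of crossings, the most of the 10 that can be at the east bank as the rowboat arrives there on crossing 9 is 9 — never all 10.
So no plan with fewer than 11 crossings exists, and this one achieves 11:
1. 2 poachers → the east bank.  (the west bank: 5R 3P; the east bank: 0R 2P)
2. 1 poacher ← the west bank.  (the west bank: 5R 4P; the east bank: 0R 1P)
3. 3 poachers → the east bank.  (the west bank: 5R 1P; the east bank: 0R 4P)
4. 1 poacher ← the west bank.  (the west bank: 5R 2P; the east bank: 0R 3P)
5. 3 rangers → the east bank.  (the west bank: 2R 2P; the east bank: 3R 3P)
6. 1 ranger and 1 poacher ← the west bank.  (the west bank: 3R 3P; the east bank: 2R 2P)
7. 3 rangers → the east bank.  (the west bank: 0R 3P; the east bank: 5R 2P)
8. 1 poacher ← the west bank.  (the west bank: 0R 4P; the east bank: 5R 1P)
9. 2 poachers → the east bank.  (the west bank: 0R 2P; the east bank: 5R 3P)
10. 1 poacher ← the west bank.  (the west bank: 0R 3P; the east bank: 5R 2P)
11. 3 poachers → the east bank.  (the west bank: 0R 0P; the east bank: 5R 5P)

11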